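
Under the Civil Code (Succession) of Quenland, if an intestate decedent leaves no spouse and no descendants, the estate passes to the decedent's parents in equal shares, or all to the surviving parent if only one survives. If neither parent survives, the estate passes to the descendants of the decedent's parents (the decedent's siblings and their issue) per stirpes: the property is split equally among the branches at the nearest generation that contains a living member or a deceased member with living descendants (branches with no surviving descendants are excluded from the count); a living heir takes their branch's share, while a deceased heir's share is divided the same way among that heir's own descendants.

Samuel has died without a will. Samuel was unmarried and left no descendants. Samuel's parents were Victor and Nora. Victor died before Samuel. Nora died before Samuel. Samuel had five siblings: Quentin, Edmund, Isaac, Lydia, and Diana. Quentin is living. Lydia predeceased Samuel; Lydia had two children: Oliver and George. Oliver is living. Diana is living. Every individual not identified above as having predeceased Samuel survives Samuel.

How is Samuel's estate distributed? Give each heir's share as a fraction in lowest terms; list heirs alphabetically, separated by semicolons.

Neither parent survives and there are no descendants, so the estate passes to Samuel's siblings and their issue per stirpes.
The estate is divided into 5 equal shares of 1/5 among Quentin, Edmund, Isaac, Lydia, Diana.
Quentin is living and takes 1/5.
Edmund is living and takes 1/5.
Isaac is living and takes 1/5.
Lydia predeceased; the 1/5 allotted to Lydia's branch passes to Lydia's issue by representation.
The 1/5 is divided into 2 equal shares of 1/10 among Oliver, George.
Oliver is living and takes 1/10.
George is living and takes 1/10.
Diana is living and takes 1/5.

Diana 1/5; Edmund 1/5; George 1/10; Isaac 1/5; Oliver 1/10; Quentin 1/5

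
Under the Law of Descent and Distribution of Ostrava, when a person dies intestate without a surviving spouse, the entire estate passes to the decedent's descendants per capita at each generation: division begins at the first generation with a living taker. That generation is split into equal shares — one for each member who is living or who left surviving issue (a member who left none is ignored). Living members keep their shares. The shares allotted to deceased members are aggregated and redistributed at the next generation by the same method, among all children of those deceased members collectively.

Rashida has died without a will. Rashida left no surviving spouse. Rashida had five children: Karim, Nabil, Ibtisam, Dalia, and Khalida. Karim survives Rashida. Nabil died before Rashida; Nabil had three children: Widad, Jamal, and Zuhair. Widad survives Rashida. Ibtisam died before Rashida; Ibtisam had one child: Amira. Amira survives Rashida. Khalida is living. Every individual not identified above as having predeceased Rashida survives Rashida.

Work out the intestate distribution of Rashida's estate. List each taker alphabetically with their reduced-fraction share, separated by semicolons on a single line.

There is no surviving spouse, so the entire estate passes to Rashida's descendants per capita at each generation.
At generation 1 (Karim, Nabil, Ibtisam, Dalia, Khalida) there are 5 shares of (1)/5 = 1/5 each.
Living: Karim, Dalia, and Khalida — each takes 1/5.
Deceased: Nabil and Ibtisam. Their combined 2/5 is pooled and carried to generation 2.
At generation 2 (Widad, Jamal, Zuhair, Amira) there are 4 shares of (2/5)/4 = 1/10 each.
Living: Widad, Jamal, Zuhair, and Amira — each takes 1/10.

Amira 1/10; Dalia 1/5; Jamal 1/10; Karim 1/5; Khalida 1/5; Widad 1/10; Zuhair 1/10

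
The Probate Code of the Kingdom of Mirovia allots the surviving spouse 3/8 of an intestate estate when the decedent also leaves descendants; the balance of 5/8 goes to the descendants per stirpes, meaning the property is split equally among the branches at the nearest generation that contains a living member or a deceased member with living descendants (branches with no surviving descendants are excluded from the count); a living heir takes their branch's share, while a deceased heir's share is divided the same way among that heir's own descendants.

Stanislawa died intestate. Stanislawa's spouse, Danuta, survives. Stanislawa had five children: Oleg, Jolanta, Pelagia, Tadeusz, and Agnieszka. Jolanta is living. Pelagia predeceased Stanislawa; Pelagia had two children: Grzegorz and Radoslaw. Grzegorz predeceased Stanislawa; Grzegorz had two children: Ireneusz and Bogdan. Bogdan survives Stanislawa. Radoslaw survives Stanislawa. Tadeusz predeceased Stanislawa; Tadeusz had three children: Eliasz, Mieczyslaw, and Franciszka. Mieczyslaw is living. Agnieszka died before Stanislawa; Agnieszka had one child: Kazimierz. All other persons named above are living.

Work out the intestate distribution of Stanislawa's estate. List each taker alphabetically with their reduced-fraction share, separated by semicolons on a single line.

Danuta, as surviving spouse, takes 3/8.
The remaining 5/8 passes to Stanislawa's descendants per stirpes.
The 5/8 is divided into 5 equal shares of 1/8 among Oleg, Jolanta, Pelagia, Tadeusz, Agnieszka.
Oleg is living and takes 1/8.
Jolanta is living and takes 1/8.
Pelagia predeceased; the 1/8 allotted to Pelagia's branch passes to Pelagia's issue by representation.
The 1/8 is divided into 2 equal shares of 1/16 among Grzegorz, Radoslaw.
Grzegorz predeceased; the 1/16 allotted to Grzegorz's branch passes to Grzegorz's issue by representation.
The 1/16 is divided into 2 equal shares of 1/32 among Ireneusz, Bogdan.
Ireneusz is living and takes 1/32.
Bogdan is living and takes 1/32.
Radoslaw is living and takes 1/16.
Tadeusz predeceased; the 1/8 allotted to Tadeusz's branch passes to Tadeusz's issue by representation.
The 1/8 is divided into 3 equal shares of 1/24 among Eliasz, Mieczyslaw, Franciszka.
Eliasz is living and takes 1/24.
Mieczyslaw is living and takes 1/24.
Franciszka is living and takes 1/24.
Agnieszka predeceased; the 1/8 allotted to Agnieszka's branch passes to Agnieszka's issue by representation.
Kazimierz is the sole taker at this level and receives the full 1/8.

Bogdan 1/32; Danuta 3/8; Eliasz 1/24; Franciszka 1/24; Ireneusz 1/32; Jolanta 1/8; Kazimierz 1/8; Mieczyslaw 1/24; Oleg 1/8; Radoslaw 1/16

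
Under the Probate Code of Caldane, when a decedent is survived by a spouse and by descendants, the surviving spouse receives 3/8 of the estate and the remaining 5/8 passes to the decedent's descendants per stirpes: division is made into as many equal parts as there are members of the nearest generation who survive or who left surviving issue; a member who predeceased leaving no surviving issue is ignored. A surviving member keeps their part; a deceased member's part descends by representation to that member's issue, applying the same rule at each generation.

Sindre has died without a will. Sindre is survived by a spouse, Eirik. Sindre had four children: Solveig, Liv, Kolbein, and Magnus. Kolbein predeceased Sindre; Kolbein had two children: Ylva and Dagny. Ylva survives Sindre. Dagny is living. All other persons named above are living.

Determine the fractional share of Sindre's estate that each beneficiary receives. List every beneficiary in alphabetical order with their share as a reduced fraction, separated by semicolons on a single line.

Dagny 5/64; Eirik 3/8; Liv 5/32; Magnus 5/32; Solveig 5/32; Ylva 5/64

Eirik, as surviving spouse, takes 3/8.
The remaining 5/8 passes to Sindre's descendants per stirpes.
The 5/8 is divided into 4 equal shares of 5/32 among Solveig, Liv, Kolbein, Magnus.
Solveig is living and takes 5/32.
Liv is living and takes 5/32.
Kolbein predeceased; the 5/32 allotted to Kolbein's branch passes to Kolbein's issue by representation.
The 5/32 is divided into 2 equal shares of 5/64 among Ylva, Dagny.
Ylva is living and takes 5/64.
Dagny is living and takes 5/64.
Magnus is living and takes 5/32.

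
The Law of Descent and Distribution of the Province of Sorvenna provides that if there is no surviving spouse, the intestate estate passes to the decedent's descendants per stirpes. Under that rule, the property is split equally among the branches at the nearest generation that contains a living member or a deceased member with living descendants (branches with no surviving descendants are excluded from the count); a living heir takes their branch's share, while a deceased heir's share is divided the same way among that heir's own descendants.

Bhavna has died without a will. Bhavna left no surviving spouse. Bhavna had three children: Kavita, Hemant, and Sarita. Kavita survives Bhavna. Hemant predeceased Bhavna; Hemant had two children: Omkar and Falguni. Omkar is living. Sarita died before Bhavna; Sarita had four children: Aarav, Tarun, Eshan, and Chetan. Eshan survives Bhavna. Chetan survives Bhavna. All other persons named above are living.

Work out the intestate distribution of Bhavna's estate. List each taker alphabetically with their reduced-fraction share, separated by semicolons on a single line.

There is no surviving spouse, so the entire estate passes to Bhavna's descendants per stirpes.
The estate is divided into 3 equal shares of 1/3 among Kavita, Hemant, Sarita.
Kavita is living and takes 1/3.
Hemant predeceased; the 1/3 allotted to Hemant's branch passes to Hemant's issue by representation.
The 1/3 is divided into 2 equal shares of 1/6 among Omkar, Falguni.
Omkar is living and takes 1/6.
Falguni is living and takes 1/6.
Sarita predeceased; the 1/3 allotted to Sarita's branch passes to Sarita's issue by representation.
The 1/3 is divided into 4 equal shares of 1/12 among Aarav, Tarun, Eshan, Chetan.
Aarav is living and takes 1/12.
Tarun is living and takes 1/12.
Eshan is living and takes 1/12.
Chetan is living and takes 1/12.

Aarav 1/12; Chetan 1/12; Eshan 1/12; Falguni 1/6; Kavita 1/3; Omkar 1/6; Tarun 1/12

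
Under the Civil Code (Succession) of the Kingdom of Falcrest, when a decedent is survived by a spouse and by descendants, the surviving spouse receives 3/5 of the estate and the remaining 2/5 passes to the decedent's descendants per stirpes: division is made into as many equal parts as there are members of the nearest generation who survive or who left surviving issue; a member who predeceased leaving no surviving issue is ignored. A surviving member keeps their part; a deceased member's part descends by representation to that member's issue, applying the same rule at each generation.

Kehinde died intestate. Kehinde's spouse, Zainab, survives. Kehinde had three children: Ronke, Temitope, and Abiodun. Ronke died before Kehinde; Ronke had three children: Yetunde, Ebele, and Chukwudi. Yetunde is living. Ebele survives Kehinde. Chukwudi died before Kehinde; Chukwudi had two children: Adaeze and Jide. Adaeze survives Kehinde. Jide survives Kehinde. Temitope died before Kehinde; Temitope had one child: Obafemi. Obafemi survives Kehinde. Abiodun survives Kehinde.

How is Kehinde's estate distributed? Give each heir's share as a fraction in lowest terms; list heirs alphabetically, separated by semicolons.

Zainab, as surviving spouse, takes 3/5.
The remaining 2/5 passes to Kehinde's descendants per stirpes.
The 2/5 is divided into 3 equal shares of 2/15 among Ronke, Temitope, Abiodun.
Ronke predeceased; the 2/15 allotted to Ronke's branch passes to Ronke's issue by representation.
The 2/15 is divided into 3 equal shares of 2/45 among Yetunde, Ebele, Chukwudi.
Yetunde is living and takes 2/45.
Ebele is living and takes 2/45.
Chukwudi predeceased; the 2/45 allotted to Chukwudi's branch passes to Chukwudi's issue by representation.
The 2/45 is divided into 2 equal shares of 1/45 among Adaeze, Jide.
Adaeze is living and takes 1/45.
Jide is living and takes 1/45.
Temitope predeceased; the 2/15 allotted to Temitope's branch passes to Temitope's issue by representation.
Obafemi is the sole taker at this level and receives the full 2/15.
Abiodun is living and takes 2/15.

Abiodun 2/15; Adaeze 1/45; Ebele 2/45; Jide 1/45; Obafemi 2/15; Yetunde 2/45; Zainab 3/5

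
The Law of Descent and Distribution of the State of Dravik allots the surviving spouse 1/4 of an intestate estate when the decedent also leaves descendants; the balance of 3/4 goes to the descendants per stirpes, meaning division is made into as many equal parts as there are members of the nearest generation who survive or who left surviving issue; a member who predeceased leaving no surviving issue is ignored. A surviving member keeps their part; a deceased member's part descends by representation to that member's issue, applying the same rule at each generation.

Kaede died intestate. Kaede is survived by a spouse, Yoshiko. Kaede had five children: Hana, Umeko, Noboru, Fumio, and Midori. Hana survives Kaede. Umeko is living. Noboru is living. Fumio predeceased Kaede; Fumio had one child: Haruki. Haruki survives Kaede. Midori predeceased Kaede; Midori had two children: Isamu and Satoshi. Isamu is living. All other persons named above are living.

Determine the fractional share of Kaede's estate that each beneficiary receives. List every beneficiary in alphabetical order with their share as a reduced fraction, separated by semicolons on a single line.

Hana 3/20; Haruki 3/20; Isamu 3/40; Noboru 3/20; Satoshi 3/40; Umeko 3/20; Yoshiko 1/4

Yoshiko, as surviving spouse, takes 1/4.
The remaining 3/4 passes to Kaede's descendants per stirpes.
The 3/4 is divided into 5 equal shares of 3/20 among Hana, Umeko, Noboru, Fumio, Midori.
Hana is living and takes 3/20.
Umeko is living and takes 3/20.
Noboru is living and takes 3/20.
Fumio predeceased; the 3/20 allotted to Fumio's branch passes to Fumio's issue by representation.
Haruki is the sole taker at this level and receives the full 3/20.
Midori predeceased; the 3/20 allotted to Midori's branch passes to Midori's issue by representation.
The 3/20 is divided into 2 equal shares of 3/40 among Isamu, Satoshi.
Isamu is living and takes 3/40.
Satoshi is living and takes 3/40.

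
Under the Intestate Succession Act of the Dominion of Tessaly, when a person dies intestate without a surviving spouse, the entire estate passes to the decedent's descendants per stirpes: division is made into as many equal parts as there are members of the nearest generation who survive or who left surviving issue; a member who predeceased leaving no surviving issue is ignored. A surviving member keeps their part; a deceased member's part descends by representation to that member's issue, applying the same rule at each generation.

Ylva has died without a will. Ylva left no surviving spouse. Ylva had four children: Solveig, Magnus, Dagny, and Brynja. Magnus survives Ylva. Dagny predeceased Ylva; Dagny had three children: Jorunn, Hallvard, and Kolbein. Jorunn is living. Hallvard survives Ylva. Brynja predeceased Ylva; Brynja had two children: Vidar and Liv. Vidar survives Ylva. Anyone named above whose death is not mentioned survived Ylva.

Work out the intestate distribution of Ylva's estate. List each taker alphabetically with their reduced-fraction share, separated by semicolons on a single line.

Hallvard 1/12; Jorunn 1/12; Kolbein 1/12; Liv 1/8; Magnus 1/4; Solveig 1/4; Vidar 1/8

There is no surviving spouse, so the entire estate passes to Ylva's descendants per stirpes.
The estate is divided into 4 equal shares of 1/4 among Solveig, Magnus, Dagny, Brynja.
Solveig is living and takes 1/4.
Magnus is living and takes 1/4.
Dagny predeceased; the 1/4 allotted to Dagny's branch passes to Dagny's issue by representation.
The 1/4 is divided into 3 equal shares of 1/12 among Jorunn, Hallvard, Kolbein.
Jorunn is living and takes 1/12.
Hallvard is living and takes 1/12.
Kolbein is living and takes 1/12.
Brynja predeceased; the 1/4 allotted to Brynja's branch passes to Brynja's issue by representation.
The 1/4 is divided into 2 equal shares of 1/8 among Vidar, Liv.
Vidar is living and takes 1/8.
Liv is living and takes 1/8.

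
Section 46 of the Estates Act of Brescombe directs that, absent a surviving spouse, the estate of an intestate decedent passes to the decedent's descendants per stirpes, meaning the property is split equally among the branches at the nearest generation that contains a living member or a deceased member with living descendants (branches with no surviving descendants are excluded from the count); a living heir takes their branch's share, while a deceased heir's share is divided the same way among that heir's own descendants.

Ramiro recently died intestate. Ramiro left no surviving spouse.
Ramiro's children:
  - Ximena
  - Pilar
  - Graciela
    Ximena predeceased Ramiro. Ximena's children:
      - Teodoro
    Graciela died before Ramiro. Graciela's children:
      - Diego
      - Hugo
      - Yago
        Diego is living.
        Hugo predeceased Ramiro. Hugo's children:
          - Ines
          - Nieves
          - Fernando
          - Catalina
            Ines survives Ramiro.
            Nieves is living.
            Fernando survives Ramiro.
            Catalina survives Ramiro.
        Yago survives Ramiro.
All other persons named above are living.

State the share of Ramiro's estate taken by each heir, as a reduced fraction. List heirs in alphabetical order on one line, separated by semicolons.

Catalina 1/36; Diego 1/9; Fernando 1/36; Ines 1/36; Nieves 1/36; Pilar 1/3; Teodoro 1/3; Yago 1/9

There is no surviving spouse, so the entire estate passes to Ramiro's descendants per stirpes.
The estate is divided into 3 equal shares of 1/3 among Ximena, Pilar, Graciela.
Ximena predeceased; the 1/3 allotted to Ximena's branch passes to Ximena's issue by representation.
Teodoro is the sole taker at this level and receives the full 1/3.
Pilar is living and takes 1/3.
Graciela predeceased; the 1/3 allotted to Graciela's branch passes to Graciela's issue by representation.
The 1/3 is divided into 3 equal shares of 1/9 among Diego, Hugo, Yago.
Diego is living and takes 1/9.
Hugo predeceased; the 1/9 allotted to Hugo's branch passes to Hugo's issue by representation.
The 1/9 is divided into 4 equal shares of 1/36 among Ines, Nieves, Fernando, Catalina.
Ines is living and takes 1/36.
Nieves is living and takes 1/36.
Fernando is living and takes 1/36.
Catalina is living and takes 1/36.
Yago is living and takes 1/9.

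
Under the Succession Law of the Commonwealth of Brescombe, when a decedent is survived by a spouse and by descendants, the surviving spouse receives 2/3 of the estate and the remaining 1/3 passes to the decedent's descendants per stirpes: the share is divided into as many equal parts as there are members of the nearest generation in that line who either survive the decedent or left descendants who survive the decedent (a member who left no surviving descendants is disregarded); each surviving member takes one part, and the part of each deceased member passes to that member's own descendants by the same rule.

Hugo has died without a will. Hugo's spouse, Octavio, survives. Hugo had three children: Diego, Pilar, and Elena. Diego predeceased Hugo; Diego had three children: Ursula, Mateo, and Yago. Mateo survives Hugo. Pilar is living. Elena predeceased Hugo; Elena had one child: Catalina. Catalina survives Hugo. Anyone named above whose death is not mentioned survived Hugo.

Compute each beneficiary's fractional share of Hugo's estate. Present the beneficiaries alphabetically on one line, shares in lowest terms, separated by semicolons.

Catalina 1/9; Mateo 1/27; Octavio 2/3; Pilar 1/9; Ursula 1/27; Yago 1/27

Octavio, as surviving spouse, takes 2/3.
The remaining 1/3 passes to Hugo's descendants per stirpes.
The 1/3 is divided into 3 equal shares of 1/9 among Diego, Pilar, Elena.
Diego predeceased; the 1/9 allotted to Diego's branch passes to Diego's issue by representation.
The 1/9 is divided into 3 equal shares of 1/27 among Ursula, Mateo, Yago.
Ursula is living and takes 1/27.
Mateo is living and takes 1/27.
Yago is living and takes 1/27.
Pilar is living and takes 1/9.
Elena predeceased; the 1/9 allotted to Elena's branch passes to Elena's issue by representation.
Catalina is the sole taker at this level and receives the full 1/9.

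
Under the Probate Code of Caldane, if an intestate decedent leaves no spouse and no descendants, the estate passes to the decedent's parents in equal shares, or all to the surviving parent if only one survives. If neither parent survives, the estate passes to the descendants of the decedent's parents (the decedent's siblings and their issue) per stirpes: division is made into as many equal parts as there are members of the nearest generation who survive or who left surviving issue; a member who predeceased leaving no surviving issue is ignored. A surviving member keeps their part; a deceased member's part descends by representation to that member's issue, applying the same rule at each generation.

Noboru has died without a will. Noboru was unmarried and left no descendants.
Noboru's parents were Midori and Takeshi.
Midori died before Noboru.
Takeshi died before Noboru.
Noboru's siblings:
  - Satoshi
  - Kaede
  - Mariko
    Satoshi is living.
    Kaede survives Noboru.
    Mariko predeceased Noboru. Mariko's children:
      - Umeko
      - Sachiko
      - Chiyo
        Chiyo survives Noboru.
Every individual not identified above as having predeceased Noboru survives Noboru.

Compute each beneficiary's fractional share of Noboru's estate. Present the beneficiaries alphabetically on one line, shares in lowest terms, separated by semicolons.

Chiyo 1/9; Kaede 1/3; Sachiko 1/9; Satoshi 1/3; Umeko 1/9

Neither parent survives and there are no descendants, so the estate passes to Noboru's siblings and their issue per stirpes.
The estate is divided into 3 equal shares of 1/3 among Satoshi, Kaede, Mariko.
Satoshi is living and takes 1/3.
Kaede is living and takes 1/3.
Mariko predeceased; the 1/3 allotted to Mariko's branch passes to Mariko's issue by representation.
The 1/3 is divided into 3 equal shares of 1/9 among Umeko, Sachiko, Chiyo.
Umeko is living and takes 1/9.
Sachiko is living and takes 1/9.
Chiyo is living and takes 1/9.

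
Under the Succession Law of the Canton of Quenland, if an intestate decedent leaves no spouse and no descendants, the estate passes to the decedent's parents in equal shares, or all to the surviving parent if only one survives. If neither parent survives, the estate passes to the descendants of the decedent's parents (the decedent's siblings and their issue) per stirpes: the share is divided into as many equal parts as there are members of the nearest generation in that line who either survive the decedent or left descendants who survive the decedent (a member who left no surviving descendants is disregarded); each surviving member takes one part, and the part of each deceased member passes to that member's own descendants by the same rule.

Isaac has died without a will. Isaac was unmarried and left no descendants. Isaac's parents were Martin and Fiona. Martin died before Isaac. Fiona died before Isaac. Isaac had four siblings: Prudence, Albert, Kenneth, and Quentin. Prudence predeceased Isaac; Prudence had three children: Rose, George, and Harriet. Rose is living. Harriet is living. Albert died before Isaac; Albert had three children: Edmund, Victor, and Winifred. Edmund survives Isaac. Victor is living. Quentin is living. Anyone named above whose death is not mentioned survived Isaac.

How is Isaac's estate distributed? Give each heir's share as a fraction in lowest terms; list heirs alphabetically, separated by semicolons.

Edmund 1/12; George 1/12; Harriet 1/12; Kenneth 1/4; Quentin 1/4; Rose 1/12; Victor 1/12; Winifred 1/12

Neither parent survives and there are no descendants, so the estate passes to Isaac's siblings and their issue per stirpes.
The estate is divided into 4 equal shares of 1/4 among Prudence, Albert, Kenneth, Quentin.
Prudence predeceased; the 1/4 allotted to Prudence's branch passes to Prudence's issue by representation.
The 1/4 is divided into 3 equal shares of 1/12 among Rose, George, Harriet.
Rose is living and takes 1/12.
George is living and takes 1/12.
Harriet is living and takes 1/12.
Albert predeceased; the 1/4 allotted to Albert's branch passes to Albert's issue by representation.
The 1/4 is divided into 3 equal shares of 1/12 among Edmund, Victor, Winifred.
Edmund is living and takes 1/12.
Victor is living and takes 1/12.
Winifred is living and takes 1/12.
Kenneth is living and takes 1/4.
Quentin is living and takes 1/4.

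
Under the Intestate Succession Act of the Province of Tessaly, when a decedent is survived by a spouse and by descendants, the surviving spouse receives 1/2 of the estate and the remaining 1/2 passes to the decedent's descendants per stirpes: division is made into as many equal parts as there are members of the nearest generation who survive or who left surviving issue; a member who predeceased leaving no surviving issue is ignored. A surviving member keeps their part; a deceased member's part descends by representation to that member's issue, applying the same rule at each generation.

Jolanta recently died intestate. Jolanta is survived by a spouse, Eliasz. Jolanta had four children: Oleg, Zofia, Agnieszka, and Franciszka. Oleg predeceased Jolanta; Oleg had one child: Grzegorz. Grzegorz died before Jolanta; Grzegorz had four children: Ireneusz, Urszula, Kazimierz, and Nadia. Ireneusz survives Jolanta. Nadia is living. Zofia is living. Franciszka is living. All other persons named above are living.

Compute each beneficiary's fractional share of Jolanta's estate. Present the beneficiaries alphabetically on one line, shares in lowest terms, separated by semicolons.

Agnieszka 1/8; Eliasz 1/2; Franciszka 1/8; Ireneusz 1/32; Kazimierz 1/32; Nadia 1/32; Urszula 1/32; Zofia 1/8

Eliasz, as surviving spouse, takes 1/2.
The remaining 1/2 passes to Jolanta's descendants per stirpes.
The 1/2 is divided into 4 equal shares of 1/8 among Oleg, Zofia, Agnieszka, Franciszka.
Oleg predeceased; the 1/8 allotted to Oleg's branch passes to Oleg's issue by representation.
Grzegorz's line is the sole branch at this level, so the full 1/8 passes to Grzegorz's issue by representation.
The 1/8 is divided into 4 equal shares of 1/32 among Ireneusz, Urszula, Kazimierz, Nadia.
Ireneusz is living and takes 1/32.
Urszula is living and takes 1/32.
Kazimierz is living and takes 1/32.
Nadia is living and takes 1/32.
Zofia is living and takes 1/8.
Agnieszka is living and takes 1/8.
Franciszka is living and takes 1/8.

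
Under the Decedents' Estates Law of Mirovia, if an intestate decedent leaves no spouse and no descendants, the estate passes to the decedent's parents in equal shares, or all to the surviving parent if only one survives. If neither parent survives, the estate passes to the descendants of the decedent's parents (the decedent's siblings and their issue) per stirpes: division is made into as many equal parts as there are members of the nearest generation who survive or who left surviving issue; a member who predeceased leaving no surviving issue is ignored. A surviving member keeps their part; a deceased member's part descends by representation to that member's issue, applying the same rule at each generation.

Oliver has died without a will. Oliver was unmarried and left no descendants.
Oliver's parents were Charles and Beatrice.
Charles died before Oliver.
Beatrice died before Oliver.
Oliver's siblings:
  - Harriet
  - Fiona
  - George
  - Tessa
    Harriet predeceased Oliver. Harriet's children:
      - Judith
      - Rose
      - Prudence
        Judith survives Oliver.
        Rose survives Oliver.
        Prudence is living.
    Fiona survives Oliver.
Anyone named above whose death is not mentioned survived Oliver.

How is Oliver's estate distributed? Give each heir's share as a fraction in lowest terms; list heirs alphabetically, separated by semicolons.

Neither parent survives and there are no descendants, so the estate passes to Oliver's siblings and their issue per stirpes.
The estate is divided into 4 equal shares of 1/4 among Harriet, Fiona, George, Tessa.
Harriet predeceased; the 1/4 allotted to Harriet's branch passes to Harriet's issue by representation.
The 1/4 is divided into 3 equal shares of 1/12 among Judith, Rose, Prudence.
Judith is living and takes 1/12.
Rose is living and takes 1/12.
Prudence is living and takes 1/12.
Fiona is living and takes 1/4.
George is living and takes 1/4.
Tessa is living and takes 1/4.

Fiona 1/4; George 1/4; Judith 1/12; Prudence 1/12; Rose 1/12; Tessa 1/4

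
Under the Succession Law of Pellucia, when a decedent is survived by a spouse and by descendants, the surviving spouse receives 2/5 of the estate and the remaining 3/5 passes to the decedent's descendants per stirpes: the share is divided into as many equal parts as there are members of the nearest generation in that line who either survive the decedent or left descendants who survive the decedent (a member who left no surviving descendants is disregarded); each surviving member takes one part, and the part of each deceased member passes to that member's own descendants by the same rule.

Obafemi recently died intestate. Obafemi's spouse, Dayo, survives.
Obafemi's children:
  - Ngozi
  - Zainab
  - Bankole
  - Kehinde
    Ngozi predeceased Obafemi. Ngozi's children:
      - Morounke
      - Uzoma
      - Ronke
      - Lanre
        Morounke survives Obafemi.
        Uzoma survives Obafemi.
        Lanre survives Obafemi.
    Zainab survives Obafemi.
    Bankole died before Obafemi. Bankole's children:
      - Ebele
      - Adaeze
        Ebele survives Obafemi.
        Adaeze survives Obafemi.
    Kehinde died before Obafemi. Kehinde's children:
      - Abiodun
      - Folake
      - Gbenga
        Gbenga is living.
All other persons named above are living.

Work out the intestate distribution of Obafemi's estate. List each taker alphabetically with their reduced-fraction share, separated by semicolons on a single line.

Abiodun 1/20; Adaeze 3/40; Dayo 2/5; Ebele 3/40; Folake 1/20; Gbenga 1/20; Lanre 3/80; Morounke 3/80; Ronke 3/80; Uzoma 3/80; Zainab 3/20

Dayo, as surviving spouse, takes 2/5.
The remaining 3/5 passes to Obafemi's descendants per stirpes.
The 3/5 is divided into 4 equal shares of 3/20 among Ngozi, Zainab, Bankole, Kehinde.
Ngozi predeceased; the 3/20 allotted to Ngozi's branch passes to Ngozi's issue by representation.
The 3/20 is divided into 4 equal shares of 3/80 among Morounke, Uzoma, Ronke, Lanre.
Morounke is living and takes 3/80.
Uzoma is living and takes 3/80.
Ronke is living and takes 3/80.
Lanre is living and takes 3/80.
Zainab is living and takes 3/20.
Bankole predeceased; the 3/20 allotted to Bankole's branch passes to Bankole's issue by representation.
The 3/20 is divided into 2 equal shares of 3/40 among Ebele, Adaeze.
Ebele is living and takes 3/40.
Adaeze is living and takes 3/40.
Kehinde predeceased; the 3/20 allotted to Kehinde's branch passes to Kehinde's issue by representation.
The 3/20 is divided into 3 equal shares of 1/20 among Abiodun, Folake, Gbenga.
Abiodun is living and takes 1/20.
Folake is living and takes 1/20.
Gbenga is living and takes 1/20.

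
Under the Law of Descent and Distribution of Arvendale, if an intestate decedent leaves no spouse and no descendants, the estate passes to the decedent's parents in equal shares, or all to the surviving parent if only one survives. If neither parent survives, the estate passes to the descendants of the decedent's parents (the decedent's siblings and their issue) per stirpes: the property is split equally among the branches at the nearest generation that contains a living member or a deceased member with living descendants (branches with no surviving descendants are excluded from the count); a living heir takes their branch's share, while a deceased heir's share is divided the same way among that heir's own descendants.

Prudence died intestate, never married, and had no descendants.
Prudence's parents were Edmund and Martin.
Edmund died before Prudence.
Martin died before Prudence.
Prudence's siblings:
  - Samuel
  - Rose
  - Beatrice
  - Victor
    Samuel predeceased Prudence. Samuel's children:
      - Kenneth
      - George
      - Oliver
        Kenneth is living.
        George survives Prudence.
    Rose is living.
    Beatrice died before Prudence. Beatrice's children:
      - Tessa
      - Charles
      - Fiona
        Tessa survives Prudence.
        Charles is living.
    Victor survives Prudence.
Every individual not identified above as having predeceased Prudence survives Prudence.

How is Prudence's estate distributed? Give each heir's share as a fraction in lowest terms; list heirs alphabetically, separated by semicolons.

Neither parent survives and there are no descendants, so the estate passes to Prudence's siblings and their issue per stirpes.
The estate is divided into 4 equal shares of 1/4 among Samuel, Rose, Beatrice, Victor.
Samuel predeceased; the 1/4 allotted to Samuel's branch passes to Samuel's issue by representation.
The 1/4 is divided into 3 equal shares of 1/12 among Kenneth, George, Oliver.
Kenneth is living and takes 1/12.
George is living and takes 1/12.
Oliver is living and takes 1/12.
Rose is living and takes 1/4.
Beatrice predeceased; the 1/4 allotted to Beatrice's branch passes to Beatrice's issue by representation.
The 1/4 is divided into 3 equal shares of 1/12 among Tessa, Charles, Fiona.
Tessa is living and takes 1/12.
Charles is living and takes 1/12.
Fiona is living and takes 1/12.
Victor is living and takes 1/4.

Charles 1/12; Fiona 1/12; George 1/12; Kenneth 1/12; Oliver 1/12; Rose 1/4; Tessa 1/12; Victor 1/4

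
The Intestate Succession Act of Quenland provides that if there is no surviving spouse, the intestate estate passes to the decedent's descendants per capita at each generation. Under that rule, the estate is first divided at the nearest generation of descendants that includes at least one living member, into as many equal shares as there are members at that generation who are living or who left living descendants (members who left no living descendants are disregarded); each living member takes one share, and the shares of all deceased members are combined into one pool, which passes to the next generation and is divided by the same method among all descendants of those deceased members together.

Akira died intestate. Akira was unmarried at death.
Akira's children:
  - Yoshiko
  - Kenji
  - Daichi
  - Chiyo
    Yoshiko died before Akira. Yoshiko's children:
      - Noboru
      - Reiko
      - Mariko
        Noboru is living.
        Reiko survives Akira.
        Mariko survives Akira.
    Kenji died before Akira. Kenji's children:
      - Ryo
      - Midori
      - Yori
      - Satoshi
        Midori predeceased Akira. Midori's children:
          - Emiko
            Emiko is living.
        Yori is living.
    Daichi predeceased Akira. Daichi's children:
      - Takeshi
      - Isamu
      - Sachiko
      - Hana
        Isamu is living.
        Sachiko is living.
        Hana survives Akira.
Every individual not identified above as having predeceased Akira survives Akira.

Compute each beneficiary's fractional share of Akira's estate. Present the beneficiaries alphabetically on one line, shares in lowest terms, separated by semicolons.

There is no surviving spouse, so the entire estate passes to Akira's descendants per capita at each generation.
At generation 1 (Yoshiko, Kenji, Daichi, Chiyo) there are 4 shares of (1)/4 = 1/4 each.
Living: Chiyo — each takes 1/4.
Deceased: Yoshiko, Kenji, and Daichi. Their combined 3/4 is pooled and carried to generation 2.
At generation 2 (Noboru, Reiko, Mariko, Ryo, Midori, Yori, Satoshi, Takeshi, Isamu, Sachiko, Hana) there are 11 shares of (3/4)/11 = 3/44 each.
Living: Noboru, Reiko, Mariko, Ryo, Yori, Satoshi, Takeshi, Isamu, Sachiko, and Hana — each takes 3/44.
Deceased: Midori. That 3/44 share is carried to generation 3.
At generation 3 (Emiko) there are 1 shares of (3/44)/1 = 3/44 each.
Living: Emiko — each takes 3/44.

Chiyo 1/4; Emiko 3/44; Hana 3/44; Isamu 3/44; Mariko 3/44; Noboru 3/44; Reiko 3/44; Ryo 3/44; Sachiko 3/44; Satoshi 3/44; Takeshi 3/44; Yori 3/44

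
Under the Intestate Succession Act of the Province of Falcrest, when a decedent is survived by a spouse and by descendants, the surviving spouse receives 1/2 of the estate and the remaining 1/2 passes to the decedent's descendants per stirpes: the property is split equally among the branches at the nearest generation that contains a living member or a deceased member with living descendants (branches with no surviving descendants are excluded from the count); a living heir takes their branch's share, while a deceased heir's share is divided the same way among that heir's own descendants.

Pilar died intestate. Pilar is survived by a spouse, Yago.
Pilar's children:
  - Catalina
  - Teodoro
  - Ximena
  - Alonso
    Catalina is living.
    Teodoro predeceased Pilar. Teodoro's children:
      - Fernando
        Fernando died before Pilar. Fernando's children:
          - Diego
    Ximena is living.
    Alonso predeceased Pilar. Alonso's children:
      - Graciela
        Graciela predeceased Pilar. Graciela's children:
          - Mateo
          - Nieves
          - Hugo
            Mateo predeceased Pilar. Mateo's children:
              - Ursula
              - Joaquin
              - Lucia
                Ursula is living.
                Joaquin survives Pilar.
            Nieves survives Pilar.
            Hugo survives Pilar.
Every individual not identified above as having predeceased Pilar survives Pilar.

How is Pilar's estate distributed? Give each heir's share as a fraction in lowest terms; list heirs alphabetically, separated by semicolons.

Yago, as surviving spouse, takes 1/2.
The remaining 1/2 passes to Pilar's descendants per stirpes.
The 1/2 is divided into 4 equal shares of 1/8 among Catalina, Teodoro, Ximena, Alonso.
Catalina is living and takes 1/8.
Teodoro predeceased; the 1/8 allotted to Teodoro's branch passes to Teodoro's issue by representation.
Fernando's line is the sole branch at this level, so the full 1/8 passes to Fernando's issue by representation.
Diego is the sole taker at this level and receives the full 1/8.
Ximena is living and takes 1/8.
Alonso predeceased; the 1/8 allotted to Alonso's branch passes to Alonso's issue by representation.
Graciela's line is the sole branch at this level, so the full 1/8 passes to Graciela's issue by representation.
The 1/8 is divided into 3 equal shares of 1/24 among Mateo, Nieves, Hugo.
Mateo predeceased; the 1/24 allotted to Mateo's branch passes to Mateo's issue by representation.
The 1/24 is divided into 3 equal shares of 1/72 among Ursula, Joaquin, Lucia.
Ursula is living and takes 1/72.
Joaquin is living and takes 1/72.
Lucia is living and takes 1/72.
Nieves is living and takes 1/24.
Hugo is living and takes 1/24.

Catalina 1/8; Diego 1/8; Hugo 1/24; Joaquin 1/72; Lucia 1/72; Nieves 1/24; Ursula 1/72; Ximena 1/8; Yago 1/2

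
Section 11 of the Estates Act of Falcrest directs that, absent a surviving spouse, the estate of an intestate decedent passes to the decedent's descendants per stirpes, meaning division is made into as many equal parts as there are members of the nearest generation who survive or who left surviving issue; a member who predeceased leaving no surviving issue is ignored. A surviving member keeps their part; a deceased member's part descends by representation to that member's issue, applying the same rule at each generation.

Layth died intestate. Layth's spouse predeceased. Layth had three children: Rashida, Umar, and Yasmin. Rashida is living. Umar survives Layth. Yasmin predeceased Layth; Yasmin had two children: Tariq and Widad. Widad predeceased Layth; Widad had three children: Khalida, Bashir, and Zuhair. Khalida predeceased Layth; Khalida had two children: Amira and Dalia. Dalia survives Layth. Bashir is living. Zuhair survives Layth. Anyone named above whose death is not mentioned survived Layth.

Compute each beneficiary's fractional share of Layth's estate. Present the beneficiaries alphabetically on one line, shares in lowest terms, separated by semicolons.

Amira 1/36; Bashir 1/18; Dalia 1/36; Rashida 1/3; Tariq 1/6; Umar 1/3; Zuhair 1/18

There is no surviving spouse, so the entire estate passes to Layth's descendants per stirpes.
The estate is divided into 3 equal shares of 1/3 among Rashida, Umar, Yasmin.
Rashida is living and takes 1/3.
Umar is living and takes 1/3.
Yasmin predeceased; the 1/3 allotted to Yasmin's branch passes to Yasmin's issue by representation.
The 1/3 is divided into 2 equal shares of 1/6 among Tariq, Widad.
Tariq is living and takes 1/6.
Widad predeceased; the 1/6 allotted to Widad's branch passes to Widad's issue by representation.
The 1/6 is divided into 3 equal shares of 1/18 among Khalida, Bashir, Zuhair.
Khalida predeceased; the 1/18 allotted to Khalida's branch passes to Khalida's issue by representation.
The 1/18 is divided into 2 equal shares of 1/36 among Amira, Dalia.
Amira is living and takes 1/36.
Dalia is living and takes 1/36.
Bashir is living and takes 1/18.
Zuhair is living and takes 1/18.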